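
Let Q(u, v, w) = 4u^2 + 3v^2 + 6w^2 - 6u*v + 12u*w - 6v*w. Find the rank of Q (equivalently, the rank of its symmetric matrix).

Write A = [[4, -3, 6], [-3, 3, -3], [6, -3, 6]].
Applying the same elementary operations to the rows and columns of A produces a congruent diagonal matrix with entries 4, 3/4, -6.
That gives 2 positive, 1 negative pivots.
The rank is the number of nonzero pivots: 3.

3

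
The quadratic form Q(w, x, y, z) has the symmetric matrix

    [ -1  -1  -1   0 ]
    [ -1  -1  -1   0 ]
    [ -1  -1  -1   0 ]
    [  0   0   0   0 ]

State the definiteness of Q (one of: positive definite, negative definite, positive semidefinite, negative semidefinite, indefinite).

negative semidefinite

Congruent diagonalization of A (simultaneous row and column reduction) yields pivots -1, 0, 0, 0.
That gives 1 negative, 3 zero pivots.
Hence Q is negative semidefinite.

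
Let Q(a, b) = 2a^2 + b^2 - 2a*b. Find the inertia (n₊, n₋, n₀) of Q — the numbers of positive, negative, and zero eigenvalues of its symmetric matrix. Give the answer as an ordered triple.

(2, 0, 0)

The associated matrix is A = [[2, -1], [-1, 1]].
Congruent diagonalization of A (simultaneous row and column reduction) yields pivots 2, 1/2.
That gives 2 positive pivots.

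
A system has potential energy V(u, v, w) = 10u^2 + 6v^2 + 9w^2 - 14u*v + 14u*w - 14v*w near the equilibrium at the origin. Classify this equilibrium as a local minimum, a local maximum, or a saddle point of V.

local minimum

The Hessian at the origin is H = [[20, -14, 14], [-14, 12, -14], [14, -14, 18]].
Congruent diagonalization of H (simultaneous row and column reduction) yields pivots 20, 11/5, 2/11.
Counting signs: 3 positive.
H is positive definite, so the origin is a strict local minimum.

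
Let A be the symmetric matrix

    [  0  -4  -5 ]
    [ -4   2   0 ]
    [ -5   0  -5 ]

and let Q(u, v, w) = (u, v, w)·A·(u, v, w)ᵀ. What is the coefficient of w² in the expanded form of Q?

-5

The coefficient of w² is the diagonal entry A[3,3] = -5.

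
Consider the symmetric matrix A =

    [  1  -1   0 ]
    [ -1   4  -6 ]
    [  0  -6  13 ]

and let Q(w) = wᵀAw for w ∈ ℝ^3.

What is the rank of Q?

An LDLᵀ factorisation of A has diagonal entries 1, 3, 1.
So there are 3 positive pivots.
The rank is the number of nonzero pivots: 3.

3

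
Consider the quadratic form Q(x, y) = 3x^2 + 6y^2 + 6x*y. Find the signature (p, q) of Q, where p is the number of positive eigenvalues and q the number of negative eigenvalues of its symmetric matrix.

The associated matrix is A = [[3, 3], [3, 6]].
Congruent diagonalization of A (simultaneous row and column reduction) yields pivots 3, 3.
Counting signs: 2 positive.

(2, 0)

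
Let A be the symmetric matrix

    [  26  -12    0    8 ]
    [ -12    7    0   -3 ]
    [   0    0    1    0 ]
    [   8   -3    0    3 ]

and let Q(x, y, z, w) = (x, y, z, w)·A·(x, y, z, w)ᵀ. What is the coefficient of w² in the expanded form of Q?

3

The coefficient of w² is the diagonal entry A[4,4] = 3.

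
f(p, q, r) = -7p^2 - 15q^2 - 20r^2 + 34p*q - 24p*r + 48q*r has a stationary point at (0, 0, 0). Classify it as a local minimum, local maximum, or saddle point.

The Hessian at the origin is H = [[-14, 34, -24], [34, -30, 48], [-24, 48, -40]].
Row-reducing H symmetrically gives the diagonal entries -14, 368/7, -20/23.
That gives 1 positive, 2 negative pivots.
H is indefinite, so the origin is a saddle point.

saddle point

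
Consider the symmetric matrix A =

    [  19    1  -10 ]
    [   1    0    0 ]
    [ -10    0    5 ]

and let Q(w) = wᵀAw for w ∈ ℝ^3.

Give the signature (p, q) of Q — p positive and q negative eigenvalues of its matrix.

Row-reducing A symmetrically gives the diagonal entries 19, -1/19, 5.
So there are 2 positive, 1 negative pivots.

(2, 1)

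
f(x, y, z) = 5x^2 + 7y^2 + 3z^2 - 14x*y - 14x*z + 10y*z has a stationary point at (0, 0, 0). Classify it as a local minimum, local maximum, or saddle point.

The Hessian at the origin is H = [[10, -14, -14], [-14, 14, 10], [-14, 10, 6]].
An LDLᵀ factorisation of H has diagonal entries 10, -28/5, 20/7.
That gives 2 positive, 1 negative pivots.
H is indefinite, so the origin is a saddle point.

saddle point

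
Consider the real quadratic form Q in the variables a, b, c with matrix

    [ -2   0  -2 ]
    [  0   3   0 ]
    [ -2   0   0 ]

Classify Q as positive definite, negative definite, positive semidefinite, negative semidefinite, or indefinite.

indefinite

An LDLᵀ factorisation of A has diagonal entries -2, 3, 2.
That gives 2 positive, 1 negative pivots.
Hence Q is indefinite.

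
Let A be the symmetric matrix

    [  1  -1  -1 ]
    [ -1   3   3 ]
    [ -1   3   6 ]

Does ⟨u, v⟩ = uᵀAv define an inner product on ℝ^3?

Applying the same elementary operations to the rows and columns of A produces a congruent diagonal matrix with entries 1, 2, 3.
That gives 3 positive pivots.
Hence Q is positive definite.
⟨·,·⟩ is an inner product exactly when A is positive definite.

yes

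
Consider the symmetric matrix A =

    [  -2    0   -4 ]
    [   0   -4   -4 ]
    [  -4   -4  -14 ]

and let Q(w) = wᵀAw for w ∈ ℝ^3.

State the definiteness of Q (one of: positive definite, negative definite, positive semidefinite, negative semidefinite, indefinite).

Row-reducing A symmetrically gives the diagonal entries -2, -4, -2.
Counting signs: 3 negative.
Hence Q is negative definite.

negative definite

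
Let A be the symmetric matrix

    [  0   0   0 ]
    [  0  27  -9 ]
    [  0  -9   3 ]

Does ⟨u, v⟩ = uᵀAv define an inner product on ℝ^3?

Row-reducing A symmetrically gives the diagonal entries 0, 27, 0.
That gives 1 positive, 2 zero pivots.
Hence Q is positive semidefinite.
⟨·,·⟩ is an inner product exactly when A is positive definite.

no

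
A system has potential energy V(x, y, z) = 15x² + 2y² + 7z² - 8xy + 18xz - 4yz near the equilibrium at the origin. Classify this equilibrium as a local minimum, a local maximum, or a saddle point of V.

local minimum

The Hessian at the origin is H = [[30, -8, 18], [-8, 4, -4], [18, -4, 14]].
Row-reducing H symmetrically gives the diagonal entries 30, 28/15, 20/7.
Counting signs: 3 positive.
H is positive definite, so the origin is a strict local minimum.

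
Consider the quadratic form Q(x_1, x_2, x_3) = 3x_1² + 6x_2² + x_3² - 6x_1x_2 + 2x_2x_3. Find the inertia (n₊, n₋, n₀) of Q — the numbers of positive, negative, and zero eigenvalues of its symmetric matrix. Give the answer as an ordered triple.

The symmetric matrix is A = [[3, -3, 0], [-3, 6, 1], [0, 1, 1]].
Row-reducing A symmetrically gives the diagonal entries 3, 3, 2/3.
Counting signs: 3 positive.

(3, 0, 0)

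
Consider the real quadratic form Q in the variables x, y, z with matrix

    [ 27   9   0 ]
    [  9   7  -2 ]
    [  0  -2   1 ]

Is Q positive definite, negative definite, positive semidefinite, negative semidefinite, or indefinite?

positive semidefinite

Applying the same elementary operations to the rows and columns of A produces a congruent diagonal matrix with entries 27, 4, 0.
So there are 2 positive, 1 zero pivots.
Hence Q is positive semidefinite.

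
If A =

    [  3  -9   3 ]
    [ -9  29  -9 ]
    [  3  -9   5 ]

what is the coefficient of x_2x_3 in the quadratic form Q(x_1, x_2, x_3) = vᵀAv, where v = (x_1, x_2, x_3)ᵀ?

The coefficient of x_2x_3 is A[2,3] + A[3,2] = 2·(-9) = -18.

-18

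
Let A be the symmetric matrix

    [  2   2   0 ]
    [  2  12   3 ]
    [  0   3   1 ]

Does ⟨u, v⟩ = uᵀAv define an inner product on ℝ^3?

yes

Row-reducing A symmetrically gives the diagonal entries 2, 10, 1/10.
Counting signs: 3 positive.
Hence Q is positive definite.
⟨·,·⟩ is an inner product exactly when A is positive definite.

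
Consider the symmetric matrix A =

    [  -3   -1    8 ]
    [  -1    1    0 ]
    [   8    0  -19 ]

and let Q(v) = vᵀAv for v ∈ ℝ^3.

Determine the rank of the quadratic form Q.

Row-reducing A symmetrically gives the diagonal entries -3, 4/3, -3.
So there are 1 positive, 2 negative pivots.
The rank is the number of nonzero pivots: 3.

3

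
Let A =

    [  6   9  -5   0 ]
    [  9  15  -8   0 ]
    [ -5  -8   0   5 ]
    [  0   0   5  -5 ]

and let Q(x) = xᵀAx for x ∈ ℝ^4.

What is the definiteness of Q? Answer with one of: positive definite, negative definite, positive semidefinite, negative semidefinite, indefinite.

An LDLᵀ factorisation of A has diagonal entries 6, 3/2, -13/3, 10/13.
That gives 3 positive, 1 negative pivots.
Hence Q is indefinite.

indefinite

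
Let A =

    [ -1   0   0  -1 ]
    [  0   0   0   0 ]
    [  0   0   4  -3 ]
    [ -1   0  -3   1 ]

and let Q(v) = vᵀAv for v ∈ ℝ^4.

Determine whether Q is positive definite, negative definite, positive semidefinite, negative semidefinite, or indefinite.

Symmetric row and column elimination reduces A to a congruent diagonal form with pivots -1, 0, 4, -1/4.
That gives 1 positive, 2 negative, 1 zero pivots.
Hence Q is indefinite.

indefinite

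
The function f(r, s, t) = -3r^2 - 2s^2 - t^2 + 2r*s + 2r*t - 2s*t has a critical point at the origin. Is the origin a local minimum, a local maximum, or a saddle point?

local maximum

The Hessian at the origin is H = [[-6, 2, 2], [2, -4, -2], [2, -2, -2]].
Congruent diagonalization of H (simultaneous row and column reduction) yields pivots -6, -10/3, -4/5.
So there are 3 negative pivots.
H is negative definite, so the origin is a strict local maximum.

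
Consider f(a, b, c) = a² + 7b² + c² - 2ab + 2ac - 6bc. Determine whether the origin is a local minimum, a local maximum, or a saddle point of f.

The Hessian at the origin is H = [[2, -2, 2], [-2, 14, -6], [2, -6, 2]].
Applying the same elementary operations to the rows and columns of H produces a congruent diagonal matrix with entries 2, 12, -4/3.
Counting signs: 2 positive, 1 negative.
H is indefinite, so the origin is a saddle point.

saddle point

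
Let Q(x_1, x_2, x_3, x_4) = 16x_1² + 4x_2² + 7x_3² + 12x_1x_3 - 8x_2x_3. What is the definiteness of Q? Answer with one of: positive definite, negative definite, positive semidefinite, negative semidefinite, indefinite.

Write A = [[16, 0, 6, 0], [0, 4, -4, 0], [6, -4, 7, 0], [0, 0, 0, 0]].
Applying the same elementary operations to the rows and columns of A produces a congruent diagonal matrix with entries 16, 4, 3/4, 0.
So there are 3 positive, 1 zero pivots.
Hence Q is positive semidefinite.

positive semidefinite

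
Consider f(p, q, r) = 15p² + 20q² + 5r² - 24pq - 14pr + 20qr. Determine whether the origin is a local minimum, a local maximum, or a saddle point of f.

saddle point

The Hessian at the origin is H = [[30, -24, -14], [-24, 40, 20], [-14, 20, 10]].
Congruent diagonalization of H (simultaneous row and column reduction) yields pivots 30, 104/5, -10/39.
So there are 2 positive, 1 negative pivots.
H is indefinite, so the origin is a saddle point.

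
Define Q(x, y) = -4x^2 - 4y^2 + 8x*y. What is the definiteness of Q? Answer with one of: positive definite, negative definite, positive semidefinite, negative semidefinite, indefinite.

negative semidefinite

The symmetric matrix is A = [[-4, 4], [4, -4]].
Symmetric row and column elimination reduces A to a congruent diagonal form with pivots -4, 0.
Counting signs: 1 negative, 1 zero.
Hence Q is negative semidefinite.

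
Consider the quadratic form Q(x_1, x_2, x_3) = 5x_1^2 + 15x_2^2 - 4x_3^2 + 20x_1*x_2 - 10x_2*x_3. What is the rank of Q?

The symmetric matrix is A = [[5, 10, 0], [10, 15, -5], [0, -5, -4]].
An LDLᵀ factorisation of A has diagonal entries 5, -5, 1.
Counting signs: 2 positive, 1 negative.
The rank is the number of nonzero pivots: 3.

3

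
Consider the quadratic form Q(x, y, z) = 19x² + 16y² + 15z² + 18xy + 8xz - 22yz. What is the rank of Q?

Write A = [[19, 9, 4], [9, 16, -11], [4, -11, 15]].
An LDLᵀ factorisation of A has diagonal entries 19, 223/19, -2/223.
That gives 2 positive, 1 negative pivots.
The rank is the number of nonzero pivots: 3.

3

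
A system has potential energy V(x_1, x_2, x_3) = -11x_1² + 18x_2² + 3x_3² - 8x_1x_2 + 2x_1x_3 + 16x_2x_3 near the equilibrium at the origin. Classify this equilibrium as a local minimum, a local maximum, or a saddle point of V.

The Hessian at the origin is H = [[-22, -8, 2], [-8, 36, 16], [2, 16, 6]].
An LDLᵀ factorisation of H has diagonal entries -22, 428/11, 20/107.
Counting signs: 2 positive, 1 negative.
H is indefinite, so the origin is a saddle point.

saddle point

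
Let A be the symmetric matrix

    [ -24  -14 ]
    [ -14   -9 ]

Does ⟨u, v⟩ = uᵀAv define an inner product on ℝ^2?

For the 2×2 matrix [[-24, -14], [-14, -9]]: det = -24·-9 − (-14)² = 20, trace = -33.
det > 0 so both eigenvalues share the sign of the trace; trace = -33 < 0 ⇒ both negative.
⟨·,·⟩ is an inner product exactly when A is positive definite.

no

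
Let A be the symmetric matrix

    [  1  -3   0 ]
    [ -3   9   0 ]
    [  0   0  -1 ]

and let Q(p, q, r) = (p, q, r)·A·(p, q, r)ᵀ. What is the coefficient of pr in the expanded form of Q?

The coefficient of pr is A[1,3] + A[3,1] = 2·0 = 0.

0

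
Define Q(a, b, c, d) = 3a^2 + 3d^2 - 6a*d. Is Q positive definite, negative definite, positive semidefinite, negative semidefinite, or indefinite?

positive semidefinite

Write A = [[3, 0, 0, -3], [0, 0, 0, 0], [0, 0, 0, 0], [-3, 0, 0, 3]].
Row-reducing A symmetrically gives the diagonal entries 3, 0, 0, 0.
So there are 1 positive, 3 zero pivots.
Hence Q is positive semidefinite.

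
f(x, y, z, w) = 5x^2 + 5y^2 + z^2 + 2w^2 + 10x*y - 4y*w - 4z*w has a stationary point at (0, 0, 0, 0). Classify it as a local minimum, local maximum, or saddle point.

saddle point

The Hessian at the origin is H = [[10, 10, 0, 0], [10, 10, 0, -4], [0, 0, 2, -4], [0, -4, -4, 4]].
H is indefinite, so the origin is a saddle point.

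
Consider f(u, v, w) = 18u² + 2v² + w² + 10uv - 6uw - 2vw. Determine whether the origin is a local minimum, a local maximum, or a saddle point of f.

local minimum

The Hessian at the origin is H = [[36, 10, -6], [10, 4, -2], [-6, -2, 2]].
Congruent diagonalization of H (simultaneous row and column reduction) yields pivots 36, 11/9, 10/11.
That gives 3 positive pivots.
H is positive definite, so the origin is a strict local minimum.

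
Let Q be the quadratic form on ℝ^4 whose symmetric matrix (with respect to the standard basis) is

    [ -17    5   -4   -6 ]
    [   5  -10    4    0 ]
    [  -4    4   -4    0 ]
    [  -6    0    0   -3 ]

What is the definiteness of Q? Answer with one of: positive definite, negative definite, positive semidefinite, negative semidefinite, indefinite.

Leading principal minors: Δ_1 = -17, Δ_2 = 145, Δ_3 = -308, Δ_4 = 60.
The signs alternate starting with Δ_1 < 0, so by Sylvester's criterion Q is negative definite.

negative definite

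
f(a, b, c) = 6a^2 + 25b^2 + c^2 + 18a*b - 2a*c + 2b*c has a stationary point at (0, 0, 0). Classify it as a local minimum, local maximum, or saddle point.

local minimum

The Hessian at the origin is H = [[12, 18, -2], [18, 50, 2], [-2, 2, 2]].
Row-reducing H symmetrically gives the diagonal entries 12, 23, 40/69.
That gives 3 positive pivots.
H is positive definite, so the origin is a strict local minimum.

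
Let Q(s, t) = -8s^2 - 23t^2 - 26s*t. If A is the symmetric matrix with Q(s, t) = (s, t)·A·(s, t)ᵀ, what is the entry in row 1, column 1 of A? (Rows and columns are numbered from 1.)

The coefficient of s^2 in Q is -8, and that is exactly A[1,1].

-8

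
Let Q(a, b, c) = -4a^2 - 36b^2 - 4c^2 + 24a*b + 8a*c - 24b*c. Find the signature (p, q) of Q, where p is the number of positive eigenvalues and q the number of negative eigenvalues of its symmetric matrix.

The associated matrix is A = [[-4, 12, 4], [12, -36, -12], [4, -12, -4]].
Row-reducing A symmetrically gives the diagonal entries -4, 0, 0.
So there are 1 negative, 2 zero pivots.

(0, 1)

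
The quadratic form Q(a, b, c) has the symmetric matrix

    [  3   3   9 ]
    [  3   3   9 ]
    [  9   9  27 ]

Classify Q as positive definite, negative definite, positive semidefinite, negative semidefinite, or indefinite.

Applying the same elementary operations to the rows and columns of A produces a congruent diagonal matrix with entries 3, 0, 0.
Counting signs: 1 positive, 2 zero.
Hence Q is positive semidefinite.

positive semidefinite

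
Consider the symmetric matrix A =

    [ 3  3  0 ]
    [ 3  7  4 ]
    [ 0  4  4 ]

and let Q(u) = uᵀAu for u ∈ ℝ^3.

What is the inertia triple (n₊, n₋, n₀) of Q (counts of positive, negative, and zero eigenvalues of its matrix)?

Congruent diagonalization of A (simultaneous row and column reduction) yields pivots 3, 4, 0.
That gives 2 positive, 1 zero pivots.

(2, 0, 1)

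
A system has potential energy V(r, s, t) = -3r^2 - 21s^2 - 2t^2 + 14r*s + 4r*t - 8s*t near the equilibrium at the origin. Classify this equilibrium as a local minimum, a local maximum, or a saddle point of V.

The Hessian at the origin is H = [[-6, 14, 4], [14, -42, -8], [4, -8, -4]].
Congruent diagonalization of H (simultaneous row and column reduction) yields pivots -6, -28/3, -8/7.
That gives 3 negative pivots.
H is negative definite, so the origin is a strict local maximum.

local maximum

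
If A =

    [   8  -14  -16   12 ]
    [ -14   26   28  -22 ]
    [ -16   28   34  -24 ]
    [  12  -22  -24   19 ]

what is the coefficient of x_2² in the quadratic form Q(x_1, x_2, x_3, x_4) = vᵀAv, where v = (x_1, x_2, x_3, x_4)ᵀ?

The coefficient of x_2² is the diagonal entry A[2,2] = 26.

26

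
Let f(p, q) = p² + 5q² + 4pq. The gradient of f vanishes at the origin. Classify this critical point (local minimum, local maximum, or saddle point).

The Hessian at the origin is H = [[2, 4], [4, 10]].
det H = 2·10 − (4)² = 4 > 0 and H[1,1] = 2 > 0, so H is positive definite.
Therefore the origin is a local minimum.

local minimum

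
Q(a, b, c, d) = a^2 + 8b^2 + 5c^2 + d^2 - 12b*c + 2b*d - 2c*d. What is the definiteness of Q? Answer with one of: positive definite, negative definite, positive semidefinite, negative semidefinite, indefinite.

positive definite

Write A = [[1, 0, 0, 0], [0, 8, -6, 1], [0, -6, 5, -1], [0, 1, -1, 1]].
An LDLᵀ factorisation of A has diagonal entries 1, 8, 1/2, 3/4.
Counting signs: 4 positive.
Hence Q is positive definite.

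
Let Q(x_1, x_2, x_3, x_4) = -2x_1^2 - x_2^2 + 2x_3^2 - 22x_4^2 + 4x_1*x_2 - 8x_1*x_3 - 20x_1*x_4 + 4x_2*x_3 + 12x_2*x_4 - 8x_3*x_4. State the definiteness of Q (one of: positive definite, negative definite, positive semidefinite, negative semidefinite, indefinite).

The symmetric matrix is A = [[-2, 2, -4, -10], [2, -1, 2, 6], [-4, 2, 2, -4], [-10, 6, -4, -22]].
Symmetric row and column elimination reduces A to a congruent diagonal form with pivots -2, 1, 6, 4/3.
That gives 3 positive, 1 negative pivots.
Hence Q is indefinite.

indefinite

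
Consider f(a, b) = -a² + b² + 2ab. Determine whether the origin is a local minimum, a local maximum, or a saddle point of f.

The Hessian at the origin is H = [[-2, 2], [2, 2]].
det H = -2·2 − (2)² = -8 < 0, so H is indefinite.
Therefore the origin is a saddle point.

saddle point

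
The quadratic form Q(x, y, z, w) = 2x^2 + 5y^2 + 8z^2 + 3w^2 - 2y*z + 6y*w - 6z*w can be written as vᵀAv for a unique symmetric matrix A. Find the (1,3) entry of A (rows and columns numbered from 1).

0

The coefficient of x·z in Q is 0. For a symmetric A this equals A[1,3] + A[3,1] = 2·A[1,3].
So A[1,3] = 0/2 = 0.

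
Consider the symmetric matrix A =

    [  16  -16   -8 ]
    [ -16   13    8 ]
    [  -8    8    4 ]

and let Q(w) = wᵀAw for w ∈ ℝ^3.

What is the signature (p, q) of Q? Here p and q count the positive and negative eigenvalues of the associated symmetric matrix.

(1, 1)

Congruent diagonalization of A (simultaneous row and column reduction) yields pivots 16, -3, 0.
So there are 1 positive, 1 negative, 1 zero pivots.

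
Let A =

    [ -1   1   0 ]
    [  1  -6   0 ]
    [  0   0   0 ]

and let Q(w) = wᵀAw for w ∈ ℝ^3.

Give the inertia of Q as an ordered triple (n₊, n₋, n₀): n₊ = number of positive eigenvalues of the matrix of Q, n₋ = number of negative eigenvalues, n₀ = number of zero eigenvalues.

(0, 2, 1)

Symmetric row and column elimination reduces A to a congruent diagonal form with pivots -1, -5, 0.
Counting signs: 2 negative, 1 zero.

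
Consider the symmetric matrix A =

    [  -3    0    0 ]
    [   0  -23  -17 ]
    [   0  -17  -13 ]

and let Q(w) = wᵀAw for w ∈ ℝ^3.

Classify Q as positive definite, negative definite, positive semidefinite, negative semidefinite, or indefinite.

negative definite

Leading principal minors: Δ_1 = -3, Δ_2 = 69, Δ_3 = -30.
The signs alternate starting with Δ_1 < 0, so by Sylvester's criterion Q is negative definite.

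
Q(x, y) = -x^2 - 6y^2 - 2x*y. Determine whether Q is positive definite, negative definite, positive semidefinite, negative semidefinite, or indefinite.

The symmetric matrix is A = [[-1, -1], [-1, -6]].
Applying the same elementary operations to the rows and columns of A produces a congruent diagonal matrix with entries -1, -5.
So there are 2 negative pivots.
Hence Q is negative definite.

negative definite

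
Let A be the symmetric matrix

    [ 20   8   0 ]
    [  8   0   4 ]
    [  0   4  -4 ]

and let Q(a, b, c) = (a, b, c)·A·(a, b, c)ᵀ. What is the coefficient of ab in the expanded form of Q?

16

The coefficient of ab is A[1,2] + A[2,1] = 2·8 = 16.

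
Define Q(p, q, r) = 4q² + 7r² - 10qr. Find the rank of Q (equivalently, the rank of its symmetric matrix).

The symmetric matrix is A = [[0, 0, 0], [0, 4, -5], [0, -5, 7]].
Symmetric row and column elimination reduces A to a congruent diagonal form with pivots 0, 4, 3/4.
Counting signs: 2 positive, 1 zero.
The rank is the number of nonzero pivots: 2.

2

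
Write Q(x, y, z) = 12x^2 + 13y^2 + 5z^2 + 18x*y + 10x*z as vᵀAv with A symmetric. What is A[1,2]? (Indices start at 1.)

9

The coefficient of x·y in Q is 18. For a symmetric A this equals A[1,2] + A[2,1] = 2·A[1,2].
So A[1,2] = 18/2 = 9.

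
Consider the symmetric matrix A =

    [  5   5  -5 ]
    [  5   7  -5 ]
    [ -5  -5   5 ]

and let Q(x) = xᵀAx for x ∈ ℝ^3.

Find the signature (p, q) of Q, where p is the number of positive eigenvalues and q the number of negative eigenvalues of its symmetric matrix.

(2, 0)

Applying the same elementary operations to the rows and columns of A produces a congruent diagonal matrix with entries 5, 2, 0.
Counting signs: 2 positive, 1 zero.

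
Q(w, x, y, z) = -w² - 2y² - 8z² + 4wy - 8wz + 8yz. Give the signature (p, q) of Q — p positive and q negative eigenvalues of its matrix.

(1, 1)

The symmetric matrix is A = [[-1, 0, 2, -4], [0, 0, 0, 0], [2, 0, -2, 4], [-4, 0, 4, -8]].
Congruent diagonalization of A (simultaneous row and column reduction) yields pivots -1, 0, 2, 0.
That gives 1 positive, 1 negative, 2 zero pivots.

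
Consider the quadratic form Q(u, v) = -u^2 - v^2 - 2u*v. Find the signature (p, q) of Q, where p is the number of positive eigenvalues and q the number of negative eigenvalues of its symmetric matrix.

The symmetric matrix is A = [[-1, -1], [-1, -1]].
Row-reducing A symmetrically gives the diagonal entries -1, 0.
So there are 1 negative, 1 zero pivots.

(0, 1)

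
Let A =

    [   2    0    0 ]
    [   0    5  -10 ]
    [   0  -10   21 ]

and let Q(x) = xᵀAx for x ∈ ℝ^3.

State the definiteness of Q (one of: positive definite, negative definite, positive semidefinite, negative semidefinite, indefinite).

positive definite

Leading principal minors: Δ_1 = 2, Δ_2 = 10, Δ_3 = 10.
All leading principal minors are positive, so by Sylvester's criterion Q is positive definite.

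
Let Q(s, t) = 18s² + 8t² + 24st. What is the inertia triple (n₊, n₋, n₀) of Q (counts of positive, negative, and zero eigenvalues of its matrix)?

Write A = [[18, 12], [12, 8]].
Symmetric row and column elimination reduces A to a congruent diagonal form with pivots 18, 0.
That gives 1 positive, 1 zero pivots.

(1, 0, 1)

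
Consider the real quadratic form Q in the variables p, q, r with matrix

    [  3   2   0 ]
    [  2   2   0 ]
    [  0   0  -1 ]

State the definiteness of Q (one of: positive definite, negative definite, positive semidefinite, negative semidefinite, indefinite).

Applying the same elementary operations to the rows and columns of A produces a congruent diagonal matrix with entries 3, 2/3, -1.
That gives 2 positive, 1 negative pivots.
Hence Q is indefinite.

indefinite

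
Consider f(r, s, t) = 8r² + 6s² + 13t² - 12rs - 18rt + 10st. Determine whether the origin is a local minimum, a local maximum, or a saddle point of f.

The Hessian at the origin is H = [[16, -12, -18], [-12, 12, 10], [-18, 10, 26]].
Row-reducing H symmetrically gives the diagonal entries 16, 3, 5/3.
Counting signs: 3 positive.
H is positive definite, so the origin is a strict local minimum.

local minimum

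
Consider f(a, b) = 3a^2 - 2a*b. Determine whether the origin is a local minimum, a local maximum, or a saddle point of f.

The Hessian at the origin is H = [[6, -2], [-2, 0]].
det H = 6·0 − (-2)² = -4 < 0, so H is indefinite.
Therefore the origin is a saddle point.

saddle point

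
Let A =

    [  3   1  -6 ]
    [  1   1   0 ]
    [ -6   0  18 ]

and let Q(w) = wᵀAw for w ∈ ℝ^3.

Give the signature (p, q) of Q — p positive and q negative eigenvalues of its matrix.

Congruent diagonalization of A (simultaneous row and column reduction) yields pivots 3, 2/3, 0.
Counting signs: 2 positive, 1 zero.

(2, 0)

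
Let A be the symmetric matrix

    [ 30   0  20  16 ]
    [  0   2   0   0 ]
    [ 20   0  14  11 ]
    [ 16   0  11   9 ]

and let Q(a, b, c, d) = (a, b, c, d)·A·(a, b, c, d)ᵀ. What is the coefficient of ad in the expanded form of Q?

32

The coefficient of ad is A[1,4] + A[4,1] = 2·16 = 32.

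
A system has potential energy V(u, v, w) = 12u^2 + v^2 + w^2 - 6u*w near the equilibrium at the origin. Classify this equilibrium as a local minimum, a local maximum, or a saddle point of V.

The Hessian at the origin is H = [[24, 0, -6], [0, 2, 0], [-6, 0, 2]].
Congruent diagonalization of H (simultaneous row and column reduction) yields pivots 24, 2, 1/2.
That gives 3 positive pivots.
H is positive definite, so the origin is a strict local minimum.

local minimum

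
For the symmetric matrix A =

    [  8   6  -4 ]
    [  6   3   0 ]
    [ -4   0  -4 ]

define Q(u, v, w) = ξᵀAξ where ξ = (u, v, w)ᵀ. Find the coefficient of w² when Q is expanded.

-4

The coefficient of w² is the diagonal entry A[3,3] = -4.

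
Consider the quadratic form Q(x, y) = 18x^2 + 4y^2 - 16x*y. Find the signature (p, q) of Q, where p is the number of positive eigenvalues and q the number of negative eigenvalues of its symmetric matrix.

(2, 0)

The symmetric matrix is A = [[18, -8], [-8, 4]].
Congruent diagonalization of A (simultaneous row and column reduction) yields pivots 18, 4/9.
That gives 2 positive pivots.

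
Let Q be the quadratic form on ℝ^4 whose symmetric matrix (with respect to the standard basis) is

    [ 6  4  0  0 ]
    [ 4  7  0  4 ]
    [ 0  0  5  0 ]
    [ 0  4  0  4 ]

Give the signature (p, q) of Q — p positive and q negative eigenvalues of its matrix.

(4, 0)

Symmetric row and column elimination reduces A to a congruent diagonal form with pivots 6, 13/3, 5, 4/13.
So there are 4 positive pivots.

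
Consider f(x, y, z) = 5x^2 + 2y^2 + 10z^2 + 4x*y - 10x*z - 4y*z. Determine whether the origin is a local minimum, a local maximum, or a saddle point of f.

The Hessian at the origin is H = [[10, 4, -10], [4, 4, -4], [-10, -4, 20]].
Row-reducing H symmetrically gives the diagonal entries 10, 12/5, 10.
So there are 3 positive pivots.
H is positive definite, so the origin is a strict local minimum.

local minimum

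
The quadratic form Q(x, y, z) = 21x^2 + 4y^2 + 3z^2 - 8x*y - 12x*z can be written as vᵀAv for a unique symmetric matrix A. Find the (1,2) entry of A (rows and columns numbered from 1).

-4

The coefficient of x·y in Q is -8. For a symmetric A this equals A[1,2] + A[2,1] = 2·A[1,2].
So A[1,2] = -8/2 = -4.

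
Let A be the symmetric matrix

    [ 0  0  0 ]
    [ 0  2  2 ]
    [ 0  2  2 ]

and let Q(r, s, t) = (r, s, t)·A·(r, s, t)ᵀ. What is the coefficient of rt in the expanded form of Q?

The coefficient of rt is A[1,3] + A[3,1] = 2·0 = 0.

0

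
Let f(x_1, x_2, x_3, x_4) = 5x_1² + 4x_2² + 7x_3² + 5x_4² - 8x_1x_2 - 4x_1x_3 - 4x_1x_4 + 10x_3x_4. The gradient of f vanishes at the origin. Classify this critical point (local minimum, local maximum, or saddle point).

local minimum

The Hessian at the origin is H = [[10, -8, -4, -4], [-8, 8, 0, 0], [-4, 0, 14, 10], [-4, 0, 10, 10]].
An LDLᵀ factorisation of H has diagonal entries 10, 8/5, 6, 4/3.
Counting signs: 4 positive.
H is positive definite, so the origin is a strict local minimum.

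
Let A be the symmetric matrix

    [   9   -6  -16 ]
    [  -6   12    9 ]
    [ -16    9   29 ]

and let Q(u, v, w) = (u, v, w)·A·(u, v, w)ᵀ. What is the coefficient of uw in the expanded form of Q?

-32

The coefficient of uw is A[1,3] + A[3,1] = 2·(-16) = -32.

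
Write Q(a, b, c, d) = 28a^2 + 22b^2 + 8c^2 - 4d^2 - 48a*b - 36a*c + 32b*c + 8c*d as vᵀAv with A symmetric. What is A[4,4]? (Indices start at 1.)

The coefficient of d^2 in Q is -4, and that is exactly A[4,4].

-4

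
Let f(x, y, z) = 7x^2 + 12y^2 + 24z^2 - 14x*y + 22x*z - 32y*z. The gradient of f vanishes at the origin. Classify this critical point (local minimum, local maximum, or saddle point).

The Hessian at the origin is H = [[14, -14, 22], [-14, 24, -32], [22, -32, 48]].
Row-reducing H symmetrically gives the diagonal entries 14, 10, 24/7.
That gives 3 positive pivots.
H is positive definite, so the origin is a strict local minimum.

local minimum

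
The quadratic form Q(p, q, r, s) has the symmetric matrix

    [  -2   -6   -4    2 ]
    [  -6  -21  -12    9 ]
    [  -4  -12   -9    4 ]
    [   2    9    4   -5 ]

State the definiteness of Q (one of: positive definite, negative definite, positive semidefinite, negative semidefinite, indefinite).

negative semidefinite

Symmetric row and column elimination reduces A to a congruent diagonal form with pivots -2, -3, -1, 0.
That gives 3 negative, 1 zero pivots.
Hence Q is negative semidefinite.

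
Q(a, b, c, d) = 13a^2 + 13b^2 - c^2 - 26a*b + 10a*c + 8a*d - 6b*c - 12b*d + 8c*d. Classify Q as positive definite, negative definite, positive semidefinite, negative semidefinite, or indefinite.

The symmetric matrix is A = [[13, -13, 5, 4], [-13, 13, -3, -6], [5, -3, -1, 4], [4, -6, 4, 0]].
A is congruent to a diagonal matrix with 3 positive, 1 negative and 0 zero entries, so Q is indefinite.

indefinite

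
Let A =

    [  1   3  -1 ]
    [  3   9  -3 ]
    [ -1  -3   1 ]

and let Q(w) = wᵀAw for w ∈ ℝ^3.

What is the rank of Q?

1

Symmetric row and column elimination reduces A to a congruent diagonal form with pivots 1, 0, 0.
So there are 1 positive, 2 zero pivots.
The rank is the number of nonzero pivots: 1.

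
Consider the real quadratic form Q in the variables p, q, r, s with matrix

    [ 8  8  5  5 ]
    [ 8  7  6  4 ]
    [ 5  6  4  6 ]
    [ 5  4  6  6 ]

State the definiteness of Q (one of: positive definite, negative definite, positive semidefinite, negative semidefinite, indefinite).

indefinite

Congruent diagonalization of A (simultaneous row and column reduction) yields pivots 8, -1, 15/8, 2.
Counting signs: 3 positive, 1 negative.
Hence Q is indefinite.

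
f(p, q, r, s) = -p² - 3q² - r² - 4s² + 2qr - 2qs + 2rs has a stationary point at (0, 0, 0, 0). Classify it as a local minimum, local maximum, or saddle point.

local maximum

The Hessian at the origin is H = [[-2, 0, 0, 0], [0, -6, 2, -2], [0, 2, -2, 2], [0, -2, 2, -8]].
Symmetric row and column elimination reduces H to a congruent diagonal form with pivots -2, -6, -4/3, -6.
That gives 4 negative pivots.
H is negative definite, so the origin is a strict local maximum.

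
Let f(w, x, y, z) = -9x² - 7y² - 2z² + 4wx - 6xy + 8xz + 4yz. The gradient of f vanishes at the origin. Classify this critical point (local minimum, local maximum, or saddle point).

saddle point

The Hessian at the origin is H = [[0, 4, 0, 0], [4, -18, -6, 8], [0, -6, -14, 4], [0, 8, 4, -4]].
H is indefinite, so the origin is a saddle point.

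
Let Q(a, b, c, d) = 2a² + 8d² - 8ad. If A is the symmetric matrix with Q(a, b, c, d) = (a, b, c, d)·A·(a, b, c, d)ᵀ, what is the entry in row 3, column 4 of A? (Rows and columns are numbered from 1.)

The coefficient of c·d in Q is 0. For a symmetric A this equals A[3,4] + A[4,3] = 2·A[3,4].
So A[3,4] = 0/2 = 0.

0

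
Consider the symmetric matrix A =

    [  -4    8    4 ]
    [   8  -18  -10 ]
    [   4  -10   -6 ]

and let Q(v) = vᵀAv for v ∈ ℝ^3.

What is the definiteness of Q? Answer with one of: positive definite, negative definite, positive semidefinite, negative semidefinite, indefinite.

negative semidefinite

Applying the same elementary operations to the rows and columns of A produces a congruent diagonal matrix with entries -4, -2, 0.
Counting signs: 2 negative, 1 zero.
Hence Q is negative semidefinite.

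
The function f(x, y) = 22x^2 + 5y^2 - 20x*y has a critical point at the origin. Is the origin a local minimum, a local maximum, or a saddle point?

local minimum

The Hessian at the origin is H = [[44, -20], [-20, 10]].
det H = 44·10 − (-20)² = 40 > 0 and H[1,1] = 44 > 0, so H is positive definite.
Therefore the origin is a local minimum.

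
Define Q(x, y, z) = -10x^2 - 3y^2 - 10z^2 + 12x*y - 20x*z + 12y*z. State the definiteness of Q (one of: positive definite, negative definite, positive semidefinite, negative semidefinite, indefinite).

The associated matrix is A = [[-10, 6, -10], [6, -3, 6], [-10, 6, -10]].
Congruent diagonalization of A (simultaneous row and column reduction) yields pivots -10, 3/5, 0.
That gives 1 positive, 1 negative, 1 zero pivots.
Hence Q is indefinite.

indefinite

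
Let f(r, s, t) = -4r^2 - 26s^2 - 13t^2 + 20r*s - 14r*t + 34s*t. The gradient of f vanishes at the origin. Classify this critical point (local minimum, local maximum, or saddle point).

The Hessian at the origin is H = [[-8, 20, -14], [20, -52, 34], [-14, 34, -26]].
Symmetric row and column elimination reduces H to a congruent diagonal form with pivots -8, -2, -1.
So there are 3 negative pivots.
H is negative definite, so the origin is a strict local maximum.

local maximum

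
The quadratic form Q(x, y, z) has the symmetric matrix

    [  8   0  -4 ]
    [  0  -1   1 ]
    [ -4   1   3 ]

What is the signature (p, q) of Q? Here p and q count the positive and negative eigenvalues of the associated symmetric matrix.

Row-reducing A symmetrically gives the diagonal entries 8, -1, 2.
So there are 2 positive, 1 negative pivots.

(2, 1)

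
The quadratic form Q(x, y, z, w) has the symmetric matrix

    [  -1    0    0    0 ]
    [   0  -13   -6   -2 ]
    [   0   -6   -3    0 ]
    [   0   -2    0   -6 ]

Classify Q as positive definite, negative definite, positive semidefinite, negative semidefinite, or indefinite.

negative definite

Leading principal minors: Δ_1 = -1, Δ_2 = 13, Δ_3 = -3, Δ_4 = 6.
The signs alternate starting with Δ_1 < 0, so by Sylvester's criterion Q is negative definite.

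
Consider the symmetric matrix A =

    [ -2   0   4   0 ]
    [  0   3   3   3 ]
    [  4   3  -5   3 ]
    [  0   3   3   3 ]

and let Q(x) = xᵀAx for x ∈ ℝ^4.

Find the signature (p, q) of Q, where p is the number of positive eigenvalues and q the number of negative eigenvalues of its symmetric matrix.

(1, 1)

Applying the same elementary operations to the rows and columns of A produces a congruent diagonal matrix with entries -2, 3, 0, 0.
So there are 1 positive, 1 negative, 2 zero pivots.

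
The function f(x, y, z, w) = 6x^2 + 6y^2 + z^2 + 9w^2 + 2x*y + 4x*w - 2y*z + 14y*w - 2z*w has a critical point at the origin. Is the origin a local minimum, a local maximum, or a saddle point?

The Hessian at the origin is H = [[12, 2, 0, 4], [2, 12, -2, 14], [0, -2, 2, -2], [4, 14, -2, 18]].
An LDLᵀ factorisation of H has diagonal entries 12, 35/3, 58/35, 40/29.
That gives 4 positive pivots.
H is positive definite, so the origin is a strict local minimum.

local minimum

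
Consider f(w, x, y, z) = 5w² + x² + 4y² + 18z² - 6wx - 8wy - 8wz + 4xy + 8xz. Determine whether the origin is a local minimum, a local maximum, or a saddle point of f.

saddle point

The Hessian at the origin is H = [[10, -6, -8, -8], [-6, 2, 4, 8], [-8, 4, 8, 0], [-8, 8, 0, 36]].
Row-reducing H symmetrically gives the diagonal entries 10, -8/5, 2, 4.
So there are 3 positive, 1 negative pivots.
H is indefinite, so the origin is a saddle point.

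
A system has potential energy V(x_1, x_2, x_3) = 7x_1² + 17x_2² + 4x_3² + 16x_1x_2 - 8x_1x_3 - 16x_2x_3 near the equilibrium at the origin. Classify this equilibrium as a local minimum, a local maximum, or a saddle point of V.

local minimum

The Hessian at the origin is H = [[14, 16, -8], [16, 34, -16], [-8, -16, 8]].
Applying the same elementary operations to the rows and columns of H produces a congruent diagonal matrix with entries 14, 110/7, 24/55.
That gives 3 positive pivots.
H is positive definite, so the origin is a strict local minimum.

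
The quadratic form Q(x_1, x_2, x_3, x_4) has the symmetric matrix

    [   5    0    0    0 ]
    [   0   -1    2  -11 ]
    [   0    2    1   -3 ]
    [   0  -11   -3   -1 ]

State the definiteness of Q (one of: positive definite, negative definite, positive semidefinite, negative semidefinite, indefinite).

indefinite

Row-reducing A symmetrically gives the diagonal entries 5, -1, 5, -5.
So there are 2 positive, 2 negative pivots.
Hence Q is indefinite.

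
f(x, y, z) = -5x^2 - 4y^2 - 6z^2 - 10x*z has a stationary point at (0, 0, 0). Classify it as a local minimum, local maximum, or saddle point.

local maximum

The Hessian at the origin is H = [[-10, 0, -10], [0, -8, 0], [-10, 0, -12]].
Congruent diagonalization of H (simultaneous row and column reduction) yields pivots -10, -8, -2.
So there are 3 negative pivots.
H is negative definite, so the origin is a strict local maximum.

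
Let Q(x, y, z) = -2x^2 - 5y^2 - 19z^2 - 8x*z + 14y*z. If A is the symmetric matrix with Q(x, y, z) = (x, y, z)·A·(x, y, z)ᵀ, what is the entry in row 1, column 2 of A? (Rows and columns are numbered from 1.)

The coefficient of x·y in Q is 0. For a symmetric A this equals A[1,2] + A[2,1] = 2·A[1,2].
So A[1,2] = 0/2 = 0.

0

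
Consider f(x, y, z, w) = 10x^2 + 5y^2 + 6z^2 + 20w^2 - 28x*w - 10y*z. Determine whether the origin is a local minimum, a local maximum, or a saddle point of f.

local minimum

The Hessian at the origin is H = [[20, 0, 0, -28], [0, 10, -10, 0], [0, -10, 12, 0], [-28, 0, 0, 40]].
Congruent diagonalization of H (simultaneous row and column reduction) yields pivots 20, 10, 2, 4/5.
That gives 4 positive pivots.
H is positive definite, so the origin is a strict local minimum.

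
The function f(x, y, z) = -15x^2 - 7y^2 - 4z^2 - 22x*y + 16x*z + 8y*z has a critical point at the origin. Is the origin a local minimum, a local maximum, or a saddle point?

saddle point

The Hessian at the origin is H = [[-30, -22, 16], [-22, -14, 8], [16, 8, -8]].
Applying the same elementary operations to the rows and columns of H produces a congruent diagonal matrix with entries -30, 32/15, -6.
That gives 1 positive, 2 negative pivots.
H is indefinite, so the origin is a saddle point.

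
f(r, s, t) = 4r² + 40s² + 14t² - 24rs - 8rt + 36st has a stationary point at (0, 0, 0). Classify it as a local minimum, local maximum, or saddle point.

The Hessian at the origin is H = [[8, -24, -8], [-24, 80, 36], [-8, 36, 28]].
Applying the same elementary operations to the rows and columns of H produces a congruent diagonal matrix with entries 8, 8, 2.
Counting signs: 3 positive.
H is positive definite, so the origin is a strict local minimum.

local minimum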